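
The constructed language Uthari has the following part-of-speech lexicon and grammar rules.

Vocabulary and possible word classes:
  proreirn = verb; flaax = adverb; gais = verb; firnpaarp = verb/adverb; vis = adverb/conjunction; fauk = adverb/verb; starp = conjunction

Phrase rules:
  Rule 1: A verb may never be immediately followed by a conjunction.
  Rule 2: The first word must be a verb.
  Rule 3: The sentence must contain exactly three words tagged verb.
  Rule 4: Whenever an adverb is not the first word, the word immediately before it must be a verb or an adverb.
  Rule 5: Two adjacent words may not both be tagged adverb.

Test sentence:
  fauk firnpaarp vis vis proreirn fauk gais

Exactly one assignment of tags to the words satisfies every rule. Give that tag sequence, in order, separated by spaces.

verb adverb conjunction conjunction verb adverb verb

Candidates per position — 1:fauk {adverb,verb}; 2:firnpaarp {verb,adverb}; 3:vis {adverb,conjunction}; 4:vis {adverb,conjunction}; 5:proreirn {verb}; 6:fauk {adverb,verb}; 7:gais {verb}.
Position 1: tagging it adverb would leave rule 2 unsatisfiable, so it must be verb.
Position 2: tagging it verb would leave rule 3 unsatisfiable, so it must be adverb.
Position 3: tagging it adverb would leave rule 5 unsatisfiable, so it must be conjunction.
Position 4: tagging it adverb would leave rule 4 unsatisfiable, so it must be conjunction.
Position 6: tagging it verb would leave rule 3 unsatisfiable, so it must be adverb.
The unique satisfying tagging is: verb adverb conjunction conjunction verb adverb verb.
Checking: rule 1 satisfied; rule 2 satisfied; rule 3 satisfied; rule 4 satisfied; rule 5 satisfied.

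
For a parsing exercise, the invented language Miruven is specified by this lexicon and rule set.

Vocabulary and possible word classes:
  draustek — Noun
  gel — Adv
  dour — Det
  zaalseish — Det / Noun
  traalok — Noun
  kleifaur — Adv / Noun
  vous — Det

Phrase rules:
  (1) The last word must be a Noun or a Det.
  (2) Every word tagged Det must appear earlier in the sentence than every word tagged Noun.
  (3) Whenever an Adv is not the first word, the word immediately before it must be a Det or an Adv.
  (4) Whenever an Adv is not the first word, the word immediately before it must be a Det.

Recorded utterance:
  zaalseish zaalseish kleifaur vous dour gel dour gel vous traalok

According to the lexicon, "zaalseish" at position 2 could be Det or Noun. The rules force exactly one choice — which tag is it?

Candidates per position — 1:zaalseish {Det,Noun}; 2:zaalseish {Det,Noun}; 3:kleifaur {Adv,Noun}; 4:vous {Det}; 5:dour {Det}; 6:gel {Adv}; 7:dour {Det}; 8:gel {Adv}; 9:vous {Det}; 10:traalok {Noun}.
Position 1: tagging it Noun would leave rule 2 unsatisfiable, so it must be Det.
Position 2: tagging it Noun would leave rule 2 unsatisfiable, so it must be Det.
Position 3: tagging it Noun would leave rule 2 unsatisfiable, so it must be Adv.
So the tagging must be: Det Det Adv Det Det Adv Det Adv Det Noun.
Checking: rule 1 satisfied; rule 2 satisfied; rule 3 satisfied; rule 4 satisfied.

Det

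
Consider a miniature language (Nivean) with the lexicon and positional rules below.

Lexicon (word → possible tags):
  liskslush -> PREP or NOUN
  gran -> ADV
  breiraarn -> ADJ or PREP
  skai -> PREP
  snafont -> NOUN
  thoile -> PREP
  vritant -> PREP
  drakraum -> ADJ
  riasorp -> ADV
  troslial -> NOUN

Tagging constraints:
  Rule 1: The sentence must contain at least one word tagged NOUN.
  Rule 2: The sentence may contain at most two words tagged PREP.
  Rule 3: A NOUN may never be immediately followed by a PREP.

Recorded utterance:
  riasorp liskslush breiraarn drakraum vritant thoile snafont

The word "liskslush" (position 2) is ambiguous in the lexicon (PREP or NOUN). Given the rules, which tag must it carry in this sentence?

NOUN

Candidates per position — 1:riasorp {ADV}; 2:liskslush {PREP,NOUN}; 3:breiraarn {ADJ,PREP}; 4:drakraum {ADJ}; 5:vritant {PREP}; 6:thoile {PREP}; 7:snafont {NOUN}.
Position 2: PREP is ruled out by rule 2; that leaves NOUN.
Position 3: PREP is ruled out by rule 2; that leaves ADJ.
The unique satisfying tagging is: ADV NOUN ADJ ADJ PREP PREP NOUN.
Rule-by-rule: rule 1 ✓; rule 2 ✓; rule 3 ✓.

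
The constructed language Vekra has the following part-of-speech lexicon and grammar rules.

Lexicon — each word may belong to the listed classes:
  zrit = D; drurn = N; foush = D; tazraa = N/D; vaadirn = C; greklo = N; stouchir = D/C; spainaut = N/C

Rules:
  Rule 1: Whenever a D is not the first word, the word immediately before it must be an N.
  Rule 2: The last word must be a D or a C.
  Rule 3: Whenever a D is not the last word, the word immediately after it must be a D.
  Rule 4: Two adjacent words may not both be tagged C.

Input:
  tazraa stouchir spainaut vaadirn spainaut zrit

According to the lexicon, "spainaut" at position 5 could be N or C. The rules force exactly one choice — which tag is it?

Candidates per position — 1:tazraa {N,D}; 2:stouchir {D,C}; 3:spainaut {N,C}; 4:vaadirn {C}; 5:spainaut {N,C}; 6:zrit {D}.
At position 1, choosing D makes rule 3 impossible to satisfy; hence N.
At position 2, choosing D makes rule 3 impossible to satisfy; hence C.
At position 3, choosing C makes rule 4 impossible to satisfy; hence N.
At position 5, choosing C makes rule 1 impossible to satisfy; hence N.
The only consistent sequence is: N C N C N D.
Rule-by-rule: rule 1 ok; rule 2 ok; rule 3 ok; rule 4 ok.

N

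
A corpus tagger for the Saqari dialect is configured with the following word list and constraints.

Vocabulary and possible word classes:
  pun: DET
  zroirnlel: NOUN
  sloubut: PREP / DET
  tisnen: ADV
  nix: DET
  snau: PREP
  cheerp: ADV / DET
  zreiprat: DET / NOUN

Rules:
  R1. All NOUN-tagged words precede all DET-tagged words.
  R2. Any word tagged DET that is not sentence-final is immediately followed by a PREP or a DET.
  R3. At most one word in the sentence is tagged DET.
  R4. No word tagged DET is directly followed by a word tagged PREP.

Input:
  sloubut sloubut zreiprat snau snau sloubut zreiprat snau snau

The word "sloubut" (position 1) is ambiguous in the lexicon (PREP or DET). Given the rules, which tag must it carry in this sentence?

Candidates per position — 1:sloubut {PREP,DET}; 2:sloubut {PREP,DET}; 3:zreiprat {DET,NOUN}; 4:snau {PREP}; 5:snau {PREP}; 6:sloubut {PREP,DET}; 7:zreiprat {DET,NOUN}; 8:snau {PREP}; 9:snau {PREP}.
Position 3: DET is ruled out by rule 4; that leaves NOUN.
Position 7: DET is ruled out by rule 4; that leaves NOUN.
Position 1: DET is ruled out by rule 1; that leaves PREP.
Position 2: DET is ruled out by rule 1; that leaves PREP.
Position 6: DET is ruled out by rule 1; that leaves PREP.
The unique satisfying tagging is: PREP PREP NOUN PREP PREP PREP NOUN PREP PREP.
Check: rule 1 ✓; rule 2 ✓; rule 3 ✓; rule 4 ✓.

PREP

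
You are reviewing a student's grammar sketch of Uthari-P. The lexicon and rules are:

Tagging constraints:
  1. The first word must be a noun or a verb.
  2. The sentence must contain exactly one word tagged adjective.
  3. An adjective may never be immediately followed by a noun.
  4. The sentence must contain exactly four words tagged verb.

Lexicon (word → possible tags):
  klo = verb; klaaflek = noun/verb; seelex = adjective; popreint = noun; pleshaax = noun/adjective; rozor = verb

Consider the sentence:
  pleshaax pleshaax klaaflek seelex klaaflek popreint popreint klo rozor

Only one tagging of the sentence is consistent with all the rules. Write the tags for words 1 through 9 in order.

noun noun verb adjective verb noun noun verb verb

Candidates per position — 1:pleshaax {noun,adjective}; 2:pleshaax {noun,adjective}; 3:klaaflek {noun,verb}; 4:seelex {adjective}; 5:klaaflek {noun,verb}; 6:popreint {noun}; 7:popreint {noun}; 8:klo {verb}; 9:rozor {verb}.
Word 1 cannot be adjective — rule 1 would then fail for every completion. It is noun.
Word 2 cannot be adjective — rule 2 would then fail for every completion. It is noun.
Word 3 cannot be noun — rule 4 would then fail for every completion. It is verb.
Word 5 cannot be noun — rule 3 would then fail for every completion. It is verb.
The unique satisfying tagging is: noun noun verb adjective verb noun noun verb verb.
Checking: rule 1 satisfied; rule 2 satisfied; rule 3 satisfied; rule 4 satisfied.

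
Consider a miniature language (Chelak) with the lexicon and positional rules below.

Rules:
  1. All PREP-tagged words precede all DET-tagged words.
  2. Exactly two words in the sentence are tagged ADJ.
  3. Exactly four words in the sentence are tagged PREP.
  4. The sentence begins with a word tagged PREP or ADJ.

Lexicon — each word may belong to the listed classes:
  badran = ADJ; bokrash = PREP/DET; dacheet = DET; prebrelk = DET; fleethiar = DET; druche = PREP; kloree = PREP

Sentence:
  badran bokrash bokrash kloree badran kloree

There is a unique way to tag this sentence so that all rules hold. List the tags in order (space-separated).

ADJ PREP PREP PREP ADJ PREP

Candidates per position — 1:badran {ADJ}; 2:bokrash {PREP,DET}; 3:bokrash {PREP,DET}; 4:kloree {PREP}; 5:badran {ADJ}; 6:kloree {PREP}.
Position 2: tagging it DET would leave rule 1 unsatisfiable, so it must be PREP.
Position 3: tagging it DET would leave rule 1 unsatisfiable, so it must be PREP.
The only consistent sequence is: ADJ PREP PREP PREP ADJ PREP.
Verifying each rule — rule 1 ok; rule 2 ok; rule 3 ok; rule 4 ok.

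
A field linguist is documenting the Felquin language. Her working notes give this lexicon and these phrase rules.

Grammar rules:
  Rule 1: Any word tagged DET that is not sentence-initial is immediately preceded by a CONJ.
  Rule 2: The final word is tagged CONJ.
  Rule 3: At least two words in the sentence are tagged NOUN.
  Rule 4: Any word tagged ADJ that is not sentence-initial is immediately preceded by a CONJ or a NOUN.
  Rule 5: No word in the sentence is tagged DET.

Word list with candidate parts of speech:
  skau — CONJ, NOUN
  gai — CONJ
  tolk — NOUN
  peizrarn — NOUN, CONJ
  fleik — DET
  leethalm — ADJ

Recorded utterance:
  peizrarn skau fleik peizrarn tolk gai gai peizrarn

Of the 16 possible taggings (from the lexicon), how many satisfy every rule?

Candidates per position — 1:peizrarn {NOUN,CONJ}; 2:skau {CONJ,NOUN}; 3:fleik {DET}; 4:peizrarn {NOUN,CONJ}; 5:tolk {NOUN}; 6:gai {CONJ}; 7:gai {CONJ}; 8:peizrarn {NOUN,CONJ}.
There are 16 candidate sequences in total.
Rule 5 cannot be satisfied by any choice of tags from the lexicon.
So there is no consistent tagging.
Count = 0.

0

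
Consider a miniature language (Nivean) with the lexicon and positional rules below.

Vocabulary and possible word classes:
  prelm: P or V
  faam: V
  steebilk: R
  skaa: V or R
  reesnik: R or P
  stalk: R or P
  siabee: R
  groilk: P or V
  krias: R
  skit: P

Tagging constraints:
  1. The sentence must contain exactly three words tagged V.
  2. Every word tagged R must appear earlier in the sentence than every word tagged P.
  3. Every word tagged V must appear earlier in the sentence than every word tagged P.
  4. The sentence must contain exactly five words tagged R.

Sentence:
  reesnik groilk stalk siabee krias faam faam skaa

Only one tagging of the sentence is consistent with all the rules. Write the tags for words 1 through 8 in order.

R V R R R V V R

Candidates per position — 1:reesnik {R,P}; 2:groilk {P,V}; 3:stalk {R,P}; 4:siabee {R}; 5:krias {R}; 6:faam {V}; 7:faam {V}; 8:skaa {V,R}.
If word 1 were P, no tagging could satisfy rule 2; so word 1 is R.
If word 2 were P, no tagging could satisfy rule 2; so word 2 is V.
If word 3 were P, no tagging could satisfy rule 2; so word 3 is R.
If word 8 were V, no tagging could satisfy rule 1; so word 8 is R.
The only consistent sequence is: R V R R R V V R.
Checking: rule 1 ✓; rule 2 ✓; rule 3 ✓; rule 4 ✓.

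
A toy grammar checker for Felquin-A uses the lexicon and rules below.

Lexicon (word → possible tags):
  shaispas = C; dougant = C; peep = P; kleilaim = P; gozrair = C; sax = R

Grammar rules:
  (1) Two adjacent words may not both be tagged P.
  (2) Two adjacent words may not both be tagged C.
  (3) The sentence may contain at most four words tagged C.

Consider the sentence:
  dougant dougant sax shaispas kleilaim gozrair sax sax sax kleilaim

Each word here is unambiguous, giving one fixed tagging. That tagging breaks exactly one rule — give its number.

Fixed tagging: C C R C P C R R R P.
Applying the rules: R1 ✓, R2 ✗, R3 ✓.
Only rule 2 fails.

2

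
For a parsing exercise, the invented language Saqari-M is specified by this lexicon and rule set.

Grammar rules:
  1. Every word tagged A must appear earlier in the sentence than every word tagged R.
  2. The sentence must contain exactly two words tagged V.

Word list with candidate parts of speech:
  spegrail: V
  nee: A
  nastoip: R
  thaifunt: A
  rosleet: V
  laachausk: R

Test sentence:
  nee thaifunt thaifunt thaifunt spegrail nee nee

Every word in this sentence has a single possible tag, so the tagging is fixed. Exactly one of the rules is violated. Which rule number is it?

Fixed tagging: A A A A V A A.
Checking each rule: R1 ✓, R2 ✗.
Only rule 2 fails.

2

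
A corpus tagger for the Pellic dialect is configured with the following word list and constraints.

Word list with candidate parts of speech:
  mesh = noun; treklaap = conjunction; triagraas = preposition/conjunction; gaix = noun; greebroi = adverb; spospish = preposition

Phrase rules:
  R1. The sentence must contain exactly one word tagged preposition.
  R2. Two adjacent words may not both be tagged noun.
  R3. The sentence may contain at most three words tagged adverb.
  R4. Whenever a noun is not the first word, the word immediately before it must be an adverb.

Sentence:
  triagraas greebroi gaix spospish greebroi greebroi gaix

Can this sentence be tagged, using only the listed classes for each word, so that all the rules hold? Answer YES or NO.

Candidates per position — 1:triagraas {preposition,conjunction}; 2:greebroi {adverb}; 3:gaix {noun}; 4:spospish {preposition}; 5:greebroi {adverb}; 6:greebroi {adverb}; 7:gaix {noun}.
One satisfying assignment: conjunction adverb noun preposition adverb adverb noun.
Check: rule 1 satisfied; rule 2 satisfied; rule 3 satisfied; rule 4 satisfied.

YES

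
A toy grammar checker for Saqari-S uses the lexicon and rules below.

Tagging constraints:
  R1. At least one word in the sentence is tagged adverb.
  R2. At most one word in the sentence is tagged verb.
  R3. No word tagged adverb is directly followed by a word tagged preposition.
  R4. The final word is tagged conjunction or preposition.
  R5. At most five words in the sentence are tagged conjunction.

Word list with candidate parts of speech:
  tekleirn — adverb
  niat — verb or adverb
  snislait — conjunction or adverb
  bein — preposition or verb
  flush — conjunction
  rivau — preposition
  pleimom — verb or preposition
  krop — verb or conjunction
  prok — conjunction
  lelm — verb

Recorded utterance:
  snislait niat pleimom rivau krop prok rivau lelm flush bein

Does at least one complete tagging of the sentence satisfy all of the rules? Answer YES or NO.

Candidates per position — 1:snislait {conjunction,adverb}; 2:niat {verb,adverb}; 3:pleimom {verb,preposition}; 4:rivau {preposition}; 5:krop {verb,conjunction}; 6:prok {conjunction}; 7:rivau {preposition}; 8:lelm {verb}; 9:flush {conjunction}; 10:bein {preposition,verb}.
Every candidate sequence violates at least one rule; no consistent tagging exists.

NO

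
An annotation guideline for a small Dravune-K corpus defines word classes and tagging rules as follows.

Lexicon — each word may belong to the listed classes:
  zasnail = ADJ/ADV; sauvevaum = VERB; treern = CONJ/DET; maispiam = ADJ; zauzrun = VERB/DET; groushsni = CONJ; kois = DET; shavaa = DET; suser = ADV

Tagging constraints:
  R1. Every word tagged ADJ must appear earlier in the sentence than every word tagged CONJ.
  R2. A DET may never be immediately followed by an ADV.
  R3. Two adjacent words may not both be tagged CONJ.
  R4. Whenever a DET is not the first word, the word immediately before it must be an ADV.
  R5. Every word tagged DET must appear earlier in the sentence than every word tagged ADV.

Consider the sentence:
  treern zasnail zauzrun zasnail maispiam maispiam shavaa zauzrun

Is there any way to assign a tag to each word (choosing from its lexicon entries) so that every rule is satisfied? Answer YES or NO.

Candidates per position — 1:treern {CONJ,DET}; 2:zasnail {ADJ,ADV}; 3:zauzrun {VERB,DET}; 4:zasnail {ADJ,ADV}; 5:maispiam {ADJ}; 6:maispiam {ADJ}; 7:shavaa {DET}; 8:zauzrun {VERB,DET}.
Rule 4 cannot be satisfied by any choice of tags from the lexicon.
So there is no consistent tagging.

NO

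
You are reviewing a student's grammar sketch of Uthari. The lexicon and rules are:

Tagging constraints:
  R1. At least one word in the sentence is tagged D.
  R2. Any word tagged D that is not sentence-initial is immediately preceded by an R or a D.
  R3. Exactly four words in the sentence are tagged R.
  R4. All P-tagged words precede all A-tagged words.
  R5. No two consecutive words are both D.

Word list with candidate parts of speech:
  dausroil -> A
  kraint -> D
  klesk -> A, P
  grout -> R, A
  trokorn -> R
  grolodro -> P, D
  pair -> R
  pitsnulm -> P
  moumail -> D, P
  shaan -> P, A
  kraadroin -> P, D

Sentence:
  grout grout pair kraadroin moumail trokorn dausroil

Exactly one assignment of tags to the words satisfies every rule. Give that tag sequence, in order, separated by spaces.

Candidates per position — 1:grout {R,A}; 2:grout {R,A}; 3:pair {R}; 4:kraadroin {P,D}; 5:moumail {D,P}; 6:trokorn {R}; 7:dausroil {A}.
Word 1 cannot be A — rule 3 would then fail for every completion. It is R.
Word 2 cannot be A — rule 3 would then fail for every completion. It is R.
The remaining ambiguous positions (4, 5) are resolved jointly — only one combination satisfies every rule.
So the tagging must be: R R R D P R A.
Check: rule 1 holds; rule 2 holds; rule 3 holds; rule 4 holds; rule 5 holds.

R R R D P R A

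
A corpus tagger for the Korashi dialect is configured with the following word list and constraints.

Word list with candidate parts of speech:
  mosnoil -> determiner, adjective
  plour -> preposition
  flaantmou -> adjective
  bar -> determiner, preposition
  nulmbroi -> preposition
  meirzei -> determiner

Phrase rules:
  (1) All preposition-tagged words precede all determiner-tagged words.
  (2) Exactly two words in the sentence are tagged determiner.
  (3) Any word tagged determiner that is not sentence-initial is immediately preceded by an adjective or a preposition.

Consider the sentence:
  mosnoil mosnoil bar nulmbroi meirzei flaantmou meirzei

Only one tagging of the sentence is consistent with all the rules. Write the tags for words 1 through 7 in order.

Candidates per position — 1:mosnoil {determiner,adjective}; 2:mosnoil {determiner,adjective}; 3:bar {determiner,preposition}; 4:nulmbroi {preposition}; 5:meirzei {determiner}; 6:flaantmou {adjective}; 7:meirzei {determiner}.
Position 1: determiner is ruled out by rule 1; that leaves adjective.
Position 2: determiner is ruled out by rule 1; that leaves adjective.
Position 3: determiner is ruled out by rule 1; that leaves preposition.
The only consistent sequence is: adjective adjective preposition preposition determiner adjective determiner.
Rule-by-rule: rule 1 holds; rule 2 holds; rule 3 holds.

adjective adjective preposition preposition determiner adjective determiner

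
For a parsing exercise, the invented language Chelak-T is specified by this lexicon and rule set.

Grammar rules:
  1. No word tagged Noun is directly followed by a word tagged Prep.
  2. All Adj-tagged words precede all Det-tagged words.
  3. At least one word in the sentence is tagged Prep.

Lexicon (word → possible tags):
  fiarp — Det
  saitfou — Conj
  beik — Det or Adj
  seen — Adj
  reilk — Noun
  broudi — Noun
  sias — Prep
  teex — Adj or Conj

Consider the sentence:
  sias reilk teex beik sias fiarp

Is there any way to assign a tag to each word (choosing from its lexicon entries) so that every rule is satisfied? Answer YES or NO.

Candidates per position — 1:sias {Prep}; 2:reilk {Noun}; 3:teex {Adj,Conj}; 4:beik {Det,Adj}; 5:sias {Prep}; 6:fiarp {Det}.
One satisfying assignment: Prep Noun Adj Det Prep Det.
Check: rule 1 ok; rule 2 ok; rule 3 ok.

YES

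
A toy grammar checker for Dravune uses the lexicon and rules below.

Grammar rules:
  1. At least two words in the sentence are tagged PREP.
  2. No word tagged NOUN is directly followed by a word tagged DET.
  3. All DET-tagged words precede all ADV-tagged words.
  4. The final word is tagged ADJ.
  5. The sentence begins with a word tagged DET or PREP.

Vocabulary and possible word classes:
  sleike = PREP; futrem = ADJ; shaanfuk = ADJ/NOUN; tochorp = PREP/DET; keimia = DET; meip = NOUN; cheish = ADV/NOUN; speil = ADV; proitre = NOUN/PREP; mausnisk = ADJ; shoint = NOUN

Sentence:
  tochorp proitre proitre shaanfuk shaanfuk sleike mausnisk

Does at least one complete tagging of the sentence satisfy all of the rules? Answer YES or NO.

YES

Candidates per position — 1:tochorp {PREP,DET}; 2:proitre {NOUN,PREP}; 3:proitre {NOUN,PREP}; 4:shaanfuk {ADJ,NOUN}; 5:shaanfuk {ADJ,NOUN}; 6:sleike {PREP}; 7:mausnisk {ADJ}.
One satisfying assignment: PREP PREP NOUN NOUN NOUN PREP ADJ.
Checking: rule 1 ok; rule 2 ok; rule 3 ok; rule 4 ok; rule 5 ok.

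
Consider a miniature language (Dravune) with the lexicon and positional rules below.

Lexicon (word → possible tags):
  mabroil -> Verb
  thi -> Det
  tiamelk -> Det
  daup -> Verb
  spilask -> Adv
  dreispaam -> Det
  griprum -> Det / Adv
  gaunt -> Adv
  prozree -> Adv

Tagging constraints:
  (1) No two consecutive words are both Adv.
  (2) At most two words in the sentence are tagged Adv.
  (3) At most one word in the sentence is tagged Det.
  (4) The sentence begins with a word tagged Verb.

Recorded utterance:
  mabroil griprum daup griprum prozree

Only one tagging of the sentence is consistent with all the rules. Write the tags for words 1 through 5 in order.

Candidates per position — 1:mabroil {Verb}; 2:griprum {Det,Adv}; 3:daup {Verb}; 4:griprum {Det,Adv}; 5:prozree {Adv}.
Position 4: Adv is ruled out by rule 1; that leaves Det.
Position 2: Det is ruled out by rule 3; that leaves Adv.
The only consistent sequence is: Verb Adv Verb Det Adv.
Check: rule 1 satisfied; rule 2 satisfied; rule 3 satisfied; rule 4 satisfied.

Verb Adv Verb Det Adv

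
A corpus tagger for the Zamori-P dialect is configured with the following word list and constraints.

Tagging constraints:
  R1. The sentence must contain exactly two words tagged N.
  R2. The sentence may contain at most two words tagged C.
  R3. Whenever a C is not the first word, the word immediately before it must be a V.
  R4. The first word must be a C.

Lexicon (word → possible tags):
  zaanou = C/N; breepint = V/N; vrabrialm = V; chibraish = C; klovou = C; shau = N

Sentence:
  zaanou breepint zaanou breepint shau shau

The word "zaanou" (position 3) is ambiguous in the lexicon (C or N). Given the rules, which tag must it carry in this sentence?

Candidates per position — 1:zaanou {C,N}; 2:breepint {V,N}; 3:zaanou {C,N}; 4:breepint {V,N}; 5:shau {N}; 6:shau {N}.
Position 1: tagging it N would leave rule 1 unsatisfiable, so it must be C.
Position 2: tagging it N would leave rule 1 unsatisfiable, so it must be V.
Position 3: tagging it N would leave rule 1 unsatisfiable, so it must be C.
Position 4: tagging it N would leave rule 1 unsatisfiable, so it must be V.
That leaves exactly one tagging: C V C V N N.
Verifying each rule — rule 1 satisfied; rule 2 satisfied; rule 3 satisfied; rule 4 satisfied.

C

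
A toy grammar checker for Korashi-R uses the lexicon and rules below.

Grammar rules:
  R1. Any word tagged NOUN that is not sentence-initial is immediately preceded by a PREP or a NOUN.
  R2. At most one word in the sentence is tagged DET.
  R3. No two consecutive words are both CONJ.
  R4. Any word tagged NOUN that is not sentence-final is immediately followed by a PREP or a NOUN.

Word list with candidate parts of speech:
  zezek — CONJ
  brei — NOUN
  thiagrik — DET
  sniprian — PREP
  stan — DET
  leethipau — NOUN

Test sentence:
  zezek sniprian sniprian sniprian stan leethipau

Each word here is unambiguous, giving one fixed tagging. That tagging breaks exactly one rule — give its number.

1

Fixed tagging: CONJ PREP PREP PREP DET NOUN.
Rule check: R1 fails, R2 ok, R3 ok, R4 ok.
Only rule 1 fails.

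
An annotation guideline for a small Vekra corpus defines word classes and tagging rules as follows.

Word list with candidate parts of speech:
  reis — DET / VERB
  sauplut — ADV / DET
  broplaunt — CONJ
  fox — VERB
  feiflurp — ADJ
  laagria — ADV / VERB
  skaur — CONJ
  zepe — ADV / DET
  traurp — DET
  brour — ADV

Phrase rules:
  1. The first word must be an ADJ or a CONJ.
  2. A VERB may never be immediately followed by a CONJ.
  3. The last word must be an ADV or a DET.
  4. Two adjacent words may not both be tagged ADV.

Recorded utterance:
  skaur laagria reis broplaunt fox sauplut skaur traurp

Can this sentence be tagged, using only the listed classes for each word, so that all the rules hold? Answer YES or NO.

YES

Candidates per position — 1:skaur {CONJ}; 2:laagria {ADV,VERB}; 3:reis {DET,VERB}; 4:broplaunt {CONJ}; 5:fox {VERB}; 6:sauplut {ADV,DET}; 7:skaur {CONJ}; 8:traurp {DET}.
One satisfying assignment: CONJ ADV DET CONJ VERB DET CONJ DET.
Rule-by-rule: rule 1 holds; rule 2 holds; rule 3 holds; rule 4 holds.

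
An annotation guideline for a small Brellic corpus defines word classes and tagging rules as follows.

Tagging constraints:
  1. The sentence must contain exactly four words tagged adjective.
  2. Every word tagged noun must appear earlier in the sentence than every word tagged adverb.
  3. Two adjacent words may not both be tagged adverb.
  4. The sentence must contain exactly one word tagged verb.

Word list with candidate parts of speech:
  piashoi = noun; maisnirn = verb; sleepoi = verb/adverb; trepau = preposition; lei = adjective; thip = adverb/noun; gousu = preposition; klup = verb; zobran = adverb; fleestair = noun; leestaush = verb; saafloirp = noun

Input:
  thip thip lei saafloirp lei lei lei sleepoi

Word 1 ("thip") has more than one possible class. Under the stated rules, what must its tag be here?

Candidates per position — 1:thip {adverb,noun}; 2:thip {adverb,noun}; 3:lei {adjective}; 4:saafloirp {noun}; 5:lei {adjective}; 6:lei {adjective}; 7:lei {adjective}; 8:sleepoi {verb,adverb}.
Position 1: adverb is ruled out by rule 2; that leaves noun.
Position 2: adverb is ruled out by rule 2; that leaves noun.
Position 8: adverb is ruled out by rule 4; that leaves verb.
The unique satisfying tagging is: noun noun adjective noun adjective adjective adjective verb.
Checking: rule 1 ✓; rule 2 ✓; rule 3 ✓; rule 4 ✓.

noun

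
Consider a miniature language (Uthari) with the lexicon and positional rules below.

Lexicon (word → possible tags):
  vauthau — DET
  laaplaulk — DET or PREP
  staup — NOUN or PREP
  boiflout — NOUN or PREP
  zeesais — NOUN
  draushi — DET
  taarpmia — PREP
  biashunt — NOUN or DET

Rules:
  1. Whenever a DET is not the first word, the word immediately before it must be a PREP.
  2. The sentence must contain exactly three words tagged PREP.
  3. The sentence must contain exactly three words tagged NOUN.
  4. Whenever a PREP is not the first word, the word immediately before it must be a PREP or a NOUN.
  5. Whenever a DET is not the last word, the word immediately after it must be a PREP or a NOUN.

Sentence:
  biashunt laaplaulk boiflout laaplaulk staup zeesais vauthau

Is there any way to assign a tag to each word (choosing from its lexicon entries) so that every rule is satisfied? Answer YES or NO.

Candidates per position — 1:biashunt {NOUN,DET}; 2:laaplaulk {DET,PREP}; 3:boiflout {NOUN,PREP}; 4:laaplaulk {DET,PREP}; 5:staup {NOUN,PREP}; 6:zeesais {NOUN}; 7:vauthau {DET}.
Rule 1 cannot be satisfied by any choice of tags from the lexicon.
So there is no consistent tagging.

NO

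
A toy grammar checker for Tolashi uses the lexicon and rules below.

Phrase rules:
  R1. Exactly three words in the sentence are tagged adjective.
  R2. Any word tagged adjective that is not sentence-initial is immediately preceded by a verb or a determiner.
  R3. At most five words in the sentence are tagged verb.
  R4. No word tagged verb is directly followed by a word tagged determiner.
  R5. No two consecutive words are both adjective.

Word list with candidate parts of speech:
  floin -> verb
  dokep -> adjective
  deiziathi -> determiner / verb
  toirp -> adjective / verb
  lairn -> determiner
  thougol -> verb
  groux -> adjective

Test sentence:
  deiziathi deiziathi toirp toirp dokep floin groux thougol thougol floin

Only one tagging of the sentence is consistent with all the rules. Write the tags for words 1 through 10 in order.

determiner determiner adjective verb adjective verb adjective verb verb verb

Candidates per position — 1:deiziathi {determiner,verb}; 2:deiziathi {determiner,verb}; 3:toirp {adjective,verb}; 4:toirp {adjective,verb}; 5:dokep {adjective}; 6:floin {verb}; 7:groux {adjective}; 8:thougol {verb}; 9:thougol {verb}; 10:floin {verb}.
Word 4 cannot be adjective — rule 2 would then fail for every completion. It is verb.
Word 1 cannot be verb — rule 3 would then fail for every completion. It is determiner.
Word 2 cannot be verb — rule 3 would then fail for every completion. It is determiner.
Word 3 cannot be verb — rule 1 would then fail for every completion. It is adjective.
That leaves exactly one tagging: determiner determiner adjective verb adjective verb adjective verb verb verb.
Checking: rule 1 ✓; rule 2 ✓; rule 3 ✓; rule 4 ✓; rule 5 ✓.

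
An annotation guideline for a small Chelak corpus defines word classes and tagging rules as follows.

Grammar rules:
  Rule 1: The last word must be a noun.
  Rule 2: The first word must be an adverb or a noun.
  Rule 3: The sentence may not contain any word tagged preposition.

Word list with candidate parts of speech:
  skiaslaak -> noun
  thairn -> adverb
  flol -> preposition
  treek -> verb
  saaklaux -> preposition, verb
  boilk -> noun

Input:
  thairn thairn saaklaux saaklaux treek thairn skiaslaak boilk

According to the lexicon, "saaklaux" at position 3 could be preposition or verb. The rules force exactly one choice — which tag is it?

Candidates per position — 1:thairn {adverb}; 2:thairn {adverb}; 3:saaklaux {preposition,verb}; 4:saaklaux {preposition,verb}; 5:treek {verb}; 6:thairn {adverb}; 7:skiaslaak {noun}; 8:boilk {noun}.
Position 3: tagging it preposition would leave rule 3 unsatisfiable, so it must be verb.
Position 4: tagging it preposition would leave rule 3 unsatisfiable, so it must be verb.
So the tagging must be: adverb adverb verb verb verb adverb noun noun.
Checking: rule 1 holds; rule 2 holds; rule 3 holds.

verb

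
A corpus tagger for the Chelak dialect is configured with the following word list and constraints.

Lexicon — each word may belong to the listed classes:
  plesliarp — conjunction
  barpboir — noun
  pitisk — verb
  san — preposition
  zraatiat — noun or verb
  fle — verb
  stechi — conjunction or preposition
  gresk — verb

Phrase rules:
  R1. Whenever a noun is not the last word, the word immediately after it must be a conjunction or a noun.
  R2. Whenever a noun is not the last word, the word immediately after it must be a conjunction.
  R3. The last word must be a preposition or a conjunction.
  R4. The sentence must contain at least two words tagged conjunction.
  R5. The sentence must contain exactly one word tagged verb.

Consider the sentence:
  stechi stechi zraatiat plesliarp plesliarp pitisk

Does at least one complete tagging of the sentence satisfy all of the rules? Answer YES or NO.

Candidates per position — 1:stechi {conjunction,preposition}; 2:stechi {conjunction,preposition}; 3:zraatiat {noun,verb}; 4:plesliarp {conjunction}; 5:plesliarp {conjunction}; 6:pitisk {verb}.
Rule 3 cannot be satisfied by any choice of tags from the lexicon.
So there is no consistent tagging.

NO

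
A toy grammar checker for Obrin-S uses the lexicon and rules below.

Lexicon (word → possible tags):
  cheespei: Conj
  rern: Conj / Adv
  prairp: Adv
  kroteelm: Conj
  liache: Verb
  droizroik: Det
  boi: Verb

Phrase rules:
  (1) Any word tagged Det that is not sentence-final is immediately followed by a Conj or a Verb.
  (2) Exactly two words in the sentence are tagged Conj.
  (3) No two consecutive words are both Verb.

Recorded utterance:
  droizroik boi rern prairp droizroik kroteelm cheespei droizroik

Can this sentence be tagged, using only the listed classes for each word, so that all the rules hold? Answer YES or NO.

YES

Candidates per position — 1:droizroik {Det}; 2:boi {Verb}; 3:rern {Conj,Adv}; 4:prairp {Adv}; 5:droizroik {Det}; 6:kroteelm {Conj}; 7:cheespei {Conj}; 8:droizroik {Det}.
One satisfying assignment: Det Verb Adv Adv Det Conj Conj Det.
Verifying each rule — rule 1 ✓; rule 2 ✓; rule 3 ✓.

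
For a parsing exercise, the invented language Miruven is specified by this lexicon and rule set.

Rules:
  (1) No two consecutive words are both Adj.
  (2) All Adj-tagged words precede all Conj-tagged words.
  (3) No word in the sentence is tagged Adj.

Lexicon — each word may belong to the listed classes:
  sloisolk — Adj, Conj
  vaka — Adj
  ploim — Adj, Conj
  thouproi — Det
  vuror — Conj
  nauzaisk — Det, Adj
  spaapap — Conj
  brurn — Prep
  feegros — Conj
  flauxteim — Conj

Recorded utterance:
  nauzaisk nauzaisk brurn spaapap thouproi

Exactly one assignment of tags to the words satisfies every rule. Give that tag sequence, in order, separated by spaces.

Det Det Prep Conj Det

Candidates per position — 1:nauzaisk {Det,Adj}; 2:nauzaisk {Det,Adj}; 3:brurn {Prep}; 4:spaapap {Conj}; 5:thouproi {Det}.
At position 1, choosing Adj makes rule 3 impossible to satisfy; hence Det.
At position 2, choosing Adj makes rule 3 impossible to satisfy; hence Det.
That leaves exactly one tagging: Det Det Prep Conj Det.
Check: rule 1 satisfied; rule 2 satisfied; rule 3 satisfied.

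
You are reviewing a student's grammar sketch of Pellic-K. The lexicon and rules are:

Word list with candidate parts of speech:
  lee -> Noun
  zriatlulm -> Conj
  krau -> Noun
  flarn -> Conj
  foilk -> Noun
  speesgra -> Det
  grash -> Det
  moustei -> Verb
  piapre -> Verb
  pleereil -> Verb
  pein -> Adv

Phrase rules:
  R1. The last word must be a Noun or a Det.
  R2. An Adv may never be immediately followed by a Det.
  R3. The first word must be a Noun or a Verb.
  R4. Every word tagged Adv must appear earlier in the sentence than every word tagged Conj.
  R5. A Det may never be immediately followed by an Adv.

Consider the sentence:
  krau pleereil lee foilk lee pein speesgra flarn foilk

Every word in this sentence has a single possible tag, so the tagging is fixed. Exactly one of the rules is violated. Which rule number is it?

2

Fixed tagging: Noun Verb Noun Noun Noun Adv Det Conj Noun.
Rule check: R1 pass, R2 fail, R3 pass, R4 pass, R5 pass.
Only rule 2 fails.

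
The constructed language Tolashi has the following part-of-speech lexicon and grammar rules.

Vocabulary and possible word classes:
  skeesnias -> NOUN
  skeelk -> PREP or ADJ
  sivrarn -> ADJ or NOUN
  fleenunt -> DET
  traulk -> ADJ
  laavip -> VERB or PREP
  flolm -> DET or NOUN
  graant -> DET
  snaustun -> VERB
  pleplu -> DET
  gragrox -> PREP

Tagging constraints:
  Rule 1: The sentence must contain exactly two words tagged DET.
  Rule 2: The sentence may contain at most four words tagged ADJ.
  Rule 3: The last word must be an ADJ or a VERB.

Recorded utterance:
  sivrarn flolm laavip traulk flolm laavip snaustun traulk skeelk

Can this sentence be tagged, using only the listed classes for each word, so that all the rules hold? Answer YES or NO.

Candidates per position — 1:sivrarn {ADJ,NOUN}; 2:flolm {DET,NOUN}; 3:laavip {VERB,PREP}; 4:traulk {ADJ}; 5:flolm {DET,NOUN}; 6:laavip {VERB,PREP}; 7:snaustun {VERB}; 8:traulk {ADJ}; 9:skeelk {PREP,ADJ}.
One satisfying assignment: ADJ DET PREP ADJ DET VERB VERB ADJ ADJ.
Check: rule 1 satisfied; rule 2 satisfied; rule 3 satisfied.

YES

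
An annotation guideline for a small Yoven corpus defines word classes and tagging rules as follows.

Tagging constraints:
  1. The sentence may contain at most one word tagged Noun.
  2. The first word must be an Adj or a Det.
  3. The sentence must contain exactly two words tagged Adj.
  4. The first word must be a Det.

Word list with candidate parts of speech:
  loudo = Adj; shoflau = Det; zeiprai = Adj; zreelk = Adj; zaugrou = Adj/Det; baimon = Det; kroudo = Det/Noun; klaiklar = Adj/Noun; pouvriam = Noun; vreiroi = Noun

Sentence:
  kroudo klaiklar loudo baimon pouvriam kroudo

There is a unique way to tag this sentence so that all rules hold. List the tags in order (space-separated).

Det Adj Adj Det Noun Det

Candidates per position — 1:kroudo {Det,Noun}; 2:klaiklar {Adj,Noun}; 3:loudo {Adj}; 4:baimon {Det}; 5:pouvriam {Noun}; 6:kroudo {Det,Noun}.
Position 1: Noun is ruled out by rule 1; that leaves Det.
Position 2: Noun is ruled out by rule 1; that leaves Adj.
Position 6: Noun is ruled out by rule 1; that leaves Det.
The only consistent sequence is: Det Adj Adj Det Noun Det.
Checking: rule 1 ✓; rule 2 ✓; rule 3 ✓; rule 4 ✓.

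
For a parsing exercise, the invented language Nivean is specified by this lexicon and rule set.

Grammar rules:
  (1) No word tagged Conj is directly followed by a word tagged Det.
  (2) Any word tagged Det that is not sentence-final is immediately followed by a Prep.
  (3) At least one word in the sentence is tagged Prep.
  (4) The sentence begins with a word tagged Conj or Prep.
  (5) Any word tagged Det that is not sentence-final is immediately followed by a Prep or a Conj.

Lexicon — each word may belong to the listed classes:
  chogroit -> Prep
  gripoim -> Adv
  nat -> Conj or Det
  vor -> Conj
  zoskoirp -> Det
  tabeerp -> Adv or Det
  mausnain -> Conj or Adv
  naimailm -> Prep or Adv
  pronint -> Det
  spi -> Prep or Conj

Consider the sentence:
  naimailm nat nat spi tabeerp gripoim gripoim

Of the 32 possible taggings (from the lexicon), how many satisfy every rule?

2

Candidates per position — 1:naimailm {Prep,Adv}; 2:nat {Conj,Det}; 3:nat {Conj,Det}; 4:spi {Prep,Conj}; 5:tabeerp {Adv,Det}; 6:gripoim {Adv}; 7:gripoim {Adv}.
There are 32 candidate sequences in total.
The sequences that satisfy every rule: Prep Conj Conj Prep Adv Adv Adv; Prep Conj Conj Conj Adv Adv Adv.
Count = 2.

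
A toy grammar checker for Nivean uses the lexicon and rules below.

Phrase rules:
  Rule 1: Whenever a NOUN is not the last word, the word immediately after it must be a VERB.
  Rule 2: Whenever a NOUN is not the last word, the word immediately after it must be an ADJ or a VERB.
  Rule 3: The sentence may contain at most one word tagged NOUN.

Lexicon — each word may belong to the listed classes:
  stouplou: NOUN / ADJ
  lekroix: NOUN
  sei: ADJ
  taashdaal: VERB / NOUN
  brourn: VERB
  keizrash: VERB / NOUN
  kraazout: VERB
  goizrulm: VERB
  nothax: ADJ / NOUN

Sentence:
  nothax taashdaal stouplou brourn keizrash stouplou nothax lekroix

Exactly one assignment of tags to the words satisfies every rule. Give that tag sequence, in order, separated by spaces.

Candidates per position — 1:nothax {ADJ,NOUN}; 2:taashdaal {VERB,NOUN}; 3:stouplou {NOUN,ADJ}; 4:brourn {VERB}; 5:keizrash {VERB,NOUN}; 6:stouplou {NOUN,ADJ}; 7:nothax {ADJ,NOUN}; 8:lekroix {NOUN}.
If word 1 were NOUN, no tagging could satisfy rule 3; so word 1 is ADJ.
If word 2 were NOUN, no tagging could satisfy rule 1; so word 2 is VERB.
If word 3 were NOUN, no tagging could satisfy rule 3; so word 3 is ADJ.
If word 5 were NOUN, no tagging could satisfy rule 1; so word 5 is VERB.
If word 6 were NOUN, no tagging could satisfy rule 1; so word 6 is ADJ.
If word 7 were NOUN, no tagging could satisfy rule 1; so word 7 is ADJ.
The unique satisfying tagging is: ADJ VERB ADJ VERB VERB ADJ ADJ NOUN.
Checking: rule 1 satisfied; rule 2 satisfied; rule 3 satisfied.

ADJ VERB ADJ VERB VERB ADJ ADJ NOUN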